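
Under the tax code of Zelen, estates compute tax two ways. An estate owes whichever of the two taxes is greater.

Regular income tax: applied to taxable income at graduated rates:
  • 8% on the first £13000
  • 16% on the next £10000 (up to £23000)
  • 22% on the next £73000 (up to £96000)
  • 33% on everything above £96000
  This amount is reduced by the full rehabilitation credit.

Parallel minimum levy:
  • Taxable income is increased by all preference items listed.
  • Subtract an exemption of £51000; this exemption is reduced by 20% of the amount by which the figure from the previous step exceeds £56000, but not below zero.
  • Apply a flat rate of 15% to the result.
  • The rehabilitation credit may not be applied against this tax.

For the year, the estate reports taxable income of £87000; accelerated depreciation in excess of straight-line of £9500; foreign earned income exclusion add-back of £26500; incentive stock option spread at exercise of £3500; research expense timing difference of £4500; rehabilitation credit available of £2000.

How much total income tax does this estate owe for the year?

£14720

Parallel minimum levy:
  Adjusted income: £87000 + £9500 + £26500 + £3500 + £4500 = £131000
  Exemption: £51000 − 20% × (£131000 − £56000) = £51000 − £15000 = £36000
  Base: £131000 − £36000 = £95000
  £95000 × 15% = £14250

Regular income tax:
  £13000 × 8% = £1040
  £10000 × 16% = £1600
  £64000 × 22% = £14080
  → £16720
  Less rehabilitation credit £2000 → £14720

£14720 > £14250, so the regular income tax governs.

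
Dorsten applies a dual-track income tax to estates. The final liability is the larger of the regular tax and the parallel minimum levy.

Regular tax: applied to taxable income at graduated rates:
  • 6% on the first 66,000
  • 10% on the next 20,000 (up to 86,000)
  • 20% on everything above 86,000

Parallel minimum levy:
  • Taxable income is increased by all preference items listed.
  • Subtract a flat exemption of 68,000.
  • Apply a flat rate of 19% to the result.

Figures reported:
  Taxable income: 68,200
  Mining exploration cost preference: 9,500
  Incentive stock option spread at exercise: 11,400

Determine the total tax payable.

4,180

Parallel minimum levy:
  Adjusted income: 68,200 + 9,500 + 11,400 = 89,100
  Less exemption 68,000 → base 21,100
  21,100 × 19% = 4,009

Regular tax:
  66,000 × 6% = 3,960
  2,200 × 10% = 220
  → 4,180

4,180 > 4,009, so the regular tax governs.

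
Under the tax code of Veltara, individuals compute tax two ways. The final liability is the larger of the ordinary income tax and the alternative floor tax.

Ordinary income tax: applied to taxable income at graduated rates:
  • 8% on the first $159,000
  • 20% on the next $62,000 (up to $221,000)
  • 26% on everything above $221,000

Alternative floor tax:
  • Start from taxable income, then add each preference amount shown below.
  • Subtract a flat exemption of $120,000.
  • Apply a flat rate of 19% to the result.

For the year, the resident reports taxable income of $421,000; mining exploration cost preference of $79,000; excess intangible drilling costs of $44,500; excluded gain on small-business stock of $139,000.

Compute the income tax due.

$107,065

Ordinary income tax:
  $159,000 × 8% = $12,720
  $62,000 × 20% = $12,400
  $200,000 × 26% = $52,000
  → $77,120

Alternative floor tax:
  Adjusted income: $421,000 + $79,000 + $44,500 + $139,000 = $683,500
  Less exemption $120,000 → base $563,500
  $563,500 × 19% = $107,065

$107,065 > $77,120, so the alternative floor tax is the binding amount.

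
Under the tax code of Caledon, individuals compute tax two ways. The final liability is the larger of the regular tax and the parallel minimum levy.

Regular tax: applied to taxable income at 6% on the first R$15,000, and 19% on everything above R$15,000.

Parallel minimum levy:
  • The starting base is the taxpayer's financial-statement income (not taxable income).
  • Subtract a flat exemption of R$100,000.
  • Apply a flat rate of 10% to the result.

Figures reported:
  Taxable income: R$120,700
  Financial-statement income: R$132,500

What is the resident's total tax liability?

Parallel minimum levy:
  Base (financial-statement income): R$132,500
  Less exemption R$100,000 → base R$32,500
  R$32,500 × 10% = R$3,250

Regular tax:
  R$15,000 × 6% = R$900
  R$105,700 × 19% = R$20,083
  → R$20,983

R$20,983 > R$3,250, so the regular tax governs.

R$20,983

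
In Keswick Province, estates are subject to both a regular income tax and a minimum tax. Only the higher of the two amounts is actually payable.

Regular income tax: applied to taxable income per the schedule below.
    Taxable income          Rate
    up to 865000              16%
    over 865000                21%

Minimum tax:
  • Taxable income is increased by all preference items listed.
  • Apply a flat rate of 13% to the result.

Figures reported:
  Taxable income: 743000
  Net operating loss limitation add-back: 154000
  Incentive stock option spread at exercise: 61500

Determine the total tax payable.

124605

Minimum tax:
  Adjusted income: 743000 + 154000 + 61500 = 958500
  958500 × 13% = 124605

Regular income tax:
  743000 × 16% = 118880

124605 > 118880, so the minimum tax is the binding amount.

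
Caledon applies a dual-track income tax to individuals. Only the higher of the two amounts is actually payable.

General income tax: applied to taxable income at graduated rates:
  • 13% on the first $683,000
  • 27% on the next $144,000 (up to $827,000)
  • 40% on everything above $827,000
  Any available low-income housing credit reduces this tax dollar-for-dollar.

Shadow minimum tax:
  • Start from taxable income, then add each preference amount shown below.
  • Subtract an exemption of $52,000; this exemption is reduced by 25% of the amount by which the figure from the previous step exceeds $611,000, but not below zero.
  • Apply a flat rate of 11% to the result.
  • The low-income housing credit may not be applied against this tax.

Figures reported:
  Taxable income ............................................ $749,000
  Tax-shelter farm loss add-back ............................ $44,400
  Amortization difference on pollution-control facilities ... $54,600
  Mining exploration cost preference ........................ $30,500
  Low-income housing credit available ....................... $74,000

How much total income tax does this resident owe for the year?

Shadow minimum tax:
  Adjusted income: $749,000 + $44,400 + $54,600 + $30,500 = $878,500
  Exemption: 25% × ($878,500 − $611,000) = $66,875 ≥ $52,000, so the exemption is fully phased out
  Base: $878,500 − $0 = $878,500
  $878,500 × 11% = $96,635

General income tax:
  $683,000 × 13% = $88,790
  $66,000 × 27% = $17,820
  → $106,610
  Less low-income housing credit $74,000 → $32,610

$96,635 > $32,610, so the shadow minimum tax is the binding amount.

$96,635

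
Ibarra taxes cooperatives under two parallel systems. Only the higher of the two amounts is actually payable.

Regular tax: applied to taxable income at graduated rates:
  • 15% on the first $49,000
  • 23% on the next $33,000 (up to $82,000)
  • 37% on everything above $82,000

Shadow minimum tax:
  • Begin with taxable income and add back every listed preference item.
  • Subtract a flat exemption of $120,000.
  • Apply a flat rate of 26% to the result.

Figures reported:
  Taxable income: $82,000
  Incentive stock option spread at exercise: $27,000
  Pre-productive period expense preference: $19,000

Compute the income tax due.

$14,940

Regular tax:
  $49,000 × 15% = $7,350
  $33,000 × 23% = $7,590
  → $14,940

Shadow minimum tax:
  Adjusted income: $82,000 + $27,000 + $19,000 = $128,000
  Less exemption $120,000 → base $8,000
  $8,000 × 26% = $2,080

$14,940 > $2,080, so the regular tax governs.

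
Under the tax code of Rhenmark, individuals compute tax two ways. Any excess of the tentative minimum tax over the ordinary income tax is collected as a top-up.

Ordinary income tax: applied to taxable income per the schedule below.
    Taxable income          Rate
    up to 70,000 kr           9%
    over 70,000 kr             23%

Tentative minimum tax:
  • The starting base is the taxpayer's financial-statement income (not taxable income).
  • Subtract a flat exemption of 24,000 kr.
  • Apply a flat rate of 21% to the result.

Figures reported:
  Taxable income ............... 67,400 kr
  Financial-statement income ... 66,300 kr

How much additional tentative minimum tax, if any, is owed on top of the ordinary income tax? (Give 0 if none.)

Ordinary income tax:
  67,400 kr × 9% = 6,066 kr

Tentative minimum tax:
  Base (financial-statement income): 66,300 kr
  Less exemption 24,000 kr → base 42,300 kr
  42,300 kr × 21% = 8,883 kr

Excess of tentative minimum tax over ordinary income tax: 8,883 kr − 6,066 kr = 2,817 kr.

2,817 kr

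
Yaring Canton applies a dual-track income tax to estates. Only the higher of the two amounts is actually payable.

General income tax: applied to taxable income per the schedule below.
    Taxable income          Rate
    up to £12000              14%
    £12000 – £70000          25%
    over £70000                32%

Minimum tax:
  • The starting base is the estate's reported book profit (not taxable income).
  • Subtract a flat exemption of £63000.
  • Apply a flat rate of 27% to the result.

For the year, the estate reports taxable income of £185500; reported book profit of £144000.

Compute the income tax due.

Minimum tax:
  Base (reported book profit): £144000
  Less exemption £63000 → base £81000
  £81000 × 27% = £21870

General income tax:
  £12000 × 14% = £1680
  £58000 × 25% = £14500
  £115500 × 32% = £36960
  → £53140

£53140 > £21870, so the general income tax governs.

£53140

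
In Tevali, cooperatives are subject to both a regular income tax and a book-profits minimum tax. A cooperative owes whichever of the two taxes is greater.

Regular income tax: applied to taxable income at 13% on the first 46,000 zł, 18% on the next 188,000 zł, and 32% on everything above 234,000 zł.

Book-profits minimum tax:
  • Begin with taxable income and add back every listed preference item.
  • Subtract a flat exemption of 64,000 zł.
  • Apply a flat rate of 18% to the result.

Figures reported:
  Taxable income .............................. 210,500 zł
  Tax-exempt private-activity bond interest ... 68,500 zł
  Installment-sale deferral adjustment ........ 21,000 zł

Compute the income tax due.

42,480 zł

Book-profits minimum tax:
  Adjusted income: 210,500 zł + 68,500 zł + 21,000 zł = 300,000 zł
  Less exemption 64,000 zł → base 236,000 zł
  236,000 zł × 18% = 42,480 zł

Regular income tax:
  46,000 zł × 13% = 5,980 zł
  164,500 zł × 18% = 29,610 zł
  → 35,590 zł

42,480 zł > 35,590 zł, so the book-profits minimum tax is the binding amount.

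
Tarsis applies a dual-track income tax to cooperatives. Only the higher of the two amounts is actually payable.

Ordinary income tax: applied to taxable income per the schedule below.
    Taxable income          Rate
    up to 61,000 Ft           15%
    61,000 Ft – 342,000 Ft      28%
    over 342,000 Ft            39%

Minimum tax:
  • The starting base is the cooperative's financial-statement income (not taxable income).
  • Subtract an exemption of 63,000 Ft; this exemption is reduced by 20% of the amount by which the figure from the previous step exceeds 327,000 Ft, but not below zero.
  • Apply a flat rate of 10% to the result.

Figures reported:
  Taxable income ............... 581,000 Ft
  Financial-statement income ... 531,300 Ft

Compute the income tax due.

181,040 Ft

Minimum tax:
  Base (financial-statement income): 531,300 Ft
  Exemption: 63,000 Ft − 20% × (531,300 Ft − 327,000 Ft) = 63,000 Ft − 40,860 Ft = 22,140 Ft
  Base: 531,300 Ft − 22,140 Ft = 509,160 Ft
  509,160 Ft × 10% = 50,916 Ft

Ordinary income tax:
  61,000 Ft × 15% = 9,150 Ft
  281,000 Ft × 28% = 78,680 Ft
  239,000 Ft × 39% = 93,210 Ft
  → 181,040 Ft

181,040 Ft > 50,916 Ft, so the ordinary income tax governs.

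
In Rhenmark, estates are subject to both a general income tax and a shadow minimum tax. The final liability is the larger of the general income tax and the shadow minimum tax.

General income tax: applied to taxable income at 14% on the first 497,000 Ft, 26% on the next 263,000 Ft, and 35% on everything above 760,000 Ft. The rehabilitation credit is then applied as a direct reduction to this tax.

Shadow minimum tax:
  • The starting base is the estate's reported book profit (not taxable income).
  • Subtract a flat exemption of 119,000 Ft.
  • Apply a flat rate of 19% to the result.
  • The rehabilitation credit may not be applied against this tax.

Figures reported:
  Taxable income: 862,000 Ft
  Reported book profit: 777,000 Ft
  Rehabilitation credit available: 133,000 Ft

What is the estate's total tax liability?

General income tax:
  497,000 Ft × 14% = 69,580 Ft
  263,000 Ft × 26% = 68,380 Ft
  102,000 Ft × 35% = 35,700 Ft
  → 173,660 Ft
  Less rehabilitation credit 133,000 Ft → 40,660 Ft

Shadow minimum tax:
  Base (reported book profit): 777,000 Ft
  Less exemption 119,000 Ft → base 658,000 Ft
  658,000 Ft × 19% = 125,020 Ft

125,020 Ft > 40,660 Ft, so the shadow minimum tax is the binding amount.

125,020 Ft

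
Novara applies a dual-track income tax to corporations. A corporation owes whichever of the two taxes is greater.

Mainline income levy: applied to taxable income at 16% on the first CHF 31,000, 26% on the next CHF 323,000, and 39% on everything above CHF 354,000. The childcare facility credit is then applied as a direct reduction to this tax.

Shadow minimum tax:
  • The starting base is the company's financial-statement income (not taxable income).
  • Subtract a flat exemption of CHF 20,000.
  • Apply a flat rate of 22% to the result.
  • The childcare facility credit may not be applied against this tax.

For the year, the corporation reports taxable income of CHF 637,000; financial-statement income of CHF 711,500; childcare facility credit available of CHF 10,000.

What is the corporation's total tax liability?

Shadow minimum tax:
  Base (financial-statement income): CHF 711,500
  Less exemption CHF 20,000 → base CHF 691,500
  CHF 691,500 × 22% = CHF 152,130

Mainline income levy:
  CHF 31,000 × 16% = CHF 4,960
  CHF 323,000 × 26% = CHF 83,980
  CHF 283,000 × 39% = CHF 110,370
  → CHF 199,310
  Less childcare facility credit CHF 10,000 → CHF 189,310

CHF 189,310 > CHF 152,130, so the mainline income levy governs.

CHF 189,310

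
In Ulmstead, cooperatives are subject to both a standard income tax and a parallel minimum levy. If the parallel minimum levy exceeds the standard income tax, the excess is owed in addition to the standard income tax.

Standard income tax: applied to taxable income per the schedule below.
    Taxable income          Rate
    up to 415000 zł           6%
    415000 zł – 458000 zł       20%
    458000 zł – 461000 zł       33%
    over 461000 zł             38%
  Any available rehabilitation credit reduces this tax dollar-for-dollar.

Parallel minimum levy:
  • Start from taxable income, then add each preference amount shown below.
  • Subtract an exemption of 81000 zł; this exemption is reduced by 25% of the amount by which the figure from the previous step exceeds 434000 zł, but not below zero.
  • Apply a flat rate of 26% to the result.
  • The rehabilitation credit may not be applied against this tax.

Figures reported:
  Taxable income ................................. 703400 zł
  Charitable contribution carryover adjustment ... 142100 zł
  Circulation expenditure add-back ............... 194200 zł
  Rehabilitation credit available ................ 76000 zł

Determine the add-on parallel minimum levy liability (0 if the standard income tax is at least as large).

Standard income tax:
  415000 zł × 6% = 24900 zł
  43000 zł × 20% = 8600 zł
  3000 zł × 33% = 990 zł
  242400 zł × 38% = 92112 zł
  → 126602 zł
  Less rehabilitation credit 76000 zł → 50602 zł

Parallel minimum levy:
  Adjusted income: 703400 zł + 142100 zł + 194200 zł = 1039700 zł
  Exemption: 25% × (1039700 zł − 434000 zł) = 151425 zł ≥ 81000 zł, so the exemption is fully phased out
  Base: 1039700 zł − 0 zł = 1039700 zł
  1039700 zł × 26% = 270322 zł

Excess of parallel minimum levy over standard income tax: 270322 zł − 50602 zł = 219720 zł.

219720 zł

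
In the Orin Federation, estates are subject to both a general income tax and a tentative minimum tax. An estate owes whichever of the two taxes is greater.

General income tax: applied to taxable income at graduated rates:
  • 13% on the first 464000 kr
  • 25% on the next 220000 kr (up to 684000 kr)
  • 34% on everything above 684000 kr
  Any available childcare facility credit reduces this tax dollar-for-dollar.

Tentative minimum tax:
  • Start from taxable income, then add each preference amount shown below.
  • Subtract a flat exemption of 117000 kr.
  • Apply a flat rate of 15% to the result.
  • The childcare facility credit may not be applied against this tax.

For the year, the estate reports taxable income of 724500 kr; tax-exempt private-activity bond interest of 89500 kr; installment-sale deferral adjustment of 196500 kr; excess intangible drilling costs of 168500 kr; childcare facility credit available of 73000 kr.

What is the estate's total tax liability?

Tentative minimum tax:
  Adjusted income: 724500 kr + 89500 kr + 196500 kr + 168500 kr = 1179000 kr
  Less exemption 117000 kr → base 1062000 kr
  1062000 kr × 15% = 159300 kr

General income tax:
  464000 kr × 13% = 60320 kr
  220000 kr × 25% = 55000 kr
  40500 kr × 34% = 13770 kr
  → 129090 kr
  Less childcare facility credit 73000 kr → 56090 kr

159300 kr > 56090 kr, so the tentative minimum tax is the binding amount.

159300 kr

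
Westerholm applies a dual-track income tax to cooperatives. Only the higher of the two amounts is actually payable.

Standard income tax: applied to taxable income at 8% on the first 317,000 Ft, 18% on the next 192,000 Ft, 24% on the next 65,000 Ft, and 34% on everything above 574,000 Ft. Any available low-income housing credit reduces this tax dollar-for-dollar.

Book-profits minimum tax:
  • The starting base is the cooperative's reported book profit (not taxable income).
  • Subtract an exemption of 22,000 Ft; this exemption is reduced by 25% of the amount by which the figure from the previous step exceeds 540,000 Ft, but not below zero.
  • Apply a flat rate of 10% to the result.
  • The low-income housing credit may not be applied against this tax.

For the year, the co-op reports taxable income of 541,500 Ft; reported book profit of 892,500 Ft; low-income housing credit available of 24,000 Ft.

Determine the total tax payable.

Standard income tax:
  317,000 Ft × 8% = 25,360 Ft
  192,000 Ft × 18% = 34,560 Ft
  32,500 Ft × 24% = 7,800 Ft
  → 67,720 Ft
  Less low-income housing credit 24,000 Ft → 43,720 Ft

Book-profits minimum tax:
  Base (reported book profit): 892,500 Ft
  Exemption: 25% × (892,500 Ft − 540,000 Ft) = 88,125 Ft ≥ 22,000 Ft, so the exemption is fully phased out
  Base: 892,500 Ft − 0 Ft = 892,500 Ft
  892,500 Ft × 10% = 89,250 Ft

89,250 Ft > 43,720 Ft, so the book-profits minimum tax is the binding amount.

89,250 Ft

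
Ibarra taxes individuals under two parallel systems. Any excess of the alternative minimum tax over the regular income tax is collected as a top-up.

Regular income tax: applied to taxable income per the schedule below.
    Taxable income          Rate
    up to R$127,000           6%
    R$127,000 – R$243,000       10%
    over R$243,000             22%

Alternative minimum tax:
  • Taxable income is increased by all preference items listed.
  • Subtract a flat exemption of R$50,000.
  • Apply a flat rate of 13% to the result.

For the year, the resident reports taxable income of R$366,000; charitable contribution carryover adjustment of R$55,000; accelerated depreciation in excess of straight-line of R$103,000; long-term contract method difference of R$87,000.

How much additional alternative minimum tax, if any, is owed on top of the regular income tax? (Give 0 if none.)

Alternative minimum tax:
  Adjusted income: R$366,000 + R$55,000 + R$103,000 + R$87,000 = R$611,000
  Less exemption R$50,000 → base R$561,000
  R$561,000 × 13% = R$72,930

Regular income tax:
  R$127,000 × 6% = R$7,620
  R$116,000 × 10% = R$11,600
  R$123,000 × 22% = R$27,060
  → R$46,280

Excess of alternative minimum tax over regular income tax: R$72,930 − R$46,280 = R$26,650.

R$26,650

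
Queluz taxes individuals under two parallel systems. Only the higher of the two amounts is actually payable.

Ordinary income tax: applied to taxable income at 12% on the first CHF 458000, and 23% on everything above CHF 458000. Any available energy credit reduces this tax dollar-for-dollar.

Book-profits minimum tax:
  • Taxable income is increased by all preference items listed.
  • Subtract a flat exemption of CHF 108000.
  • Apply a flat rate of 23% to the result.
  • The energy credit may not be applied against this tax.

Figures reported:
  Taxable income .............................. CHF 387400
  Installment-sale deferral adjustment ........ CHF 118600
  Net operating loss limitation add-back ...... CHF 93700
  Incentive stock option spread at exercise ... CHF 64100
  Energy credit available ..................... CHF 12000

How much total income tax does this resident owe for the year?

Book-profits minimum tax:
  Adjusted income: CHF 387400 + CHF 118600 + CHF 93700 + CHF 64100 = CHF 663800
  Less exemption CHF 108000 → base CHF 555800
  CHF 555800 × 23% = CHF 127834

Ordinary income tax:
  CHF 387400 × 12% = CHF 46488
  Less energy credit CHF 12000 → CHF 34488

CHF 127834 > CHF 34488, so the book-profits minimum tax is the binding amount.

CHF 127834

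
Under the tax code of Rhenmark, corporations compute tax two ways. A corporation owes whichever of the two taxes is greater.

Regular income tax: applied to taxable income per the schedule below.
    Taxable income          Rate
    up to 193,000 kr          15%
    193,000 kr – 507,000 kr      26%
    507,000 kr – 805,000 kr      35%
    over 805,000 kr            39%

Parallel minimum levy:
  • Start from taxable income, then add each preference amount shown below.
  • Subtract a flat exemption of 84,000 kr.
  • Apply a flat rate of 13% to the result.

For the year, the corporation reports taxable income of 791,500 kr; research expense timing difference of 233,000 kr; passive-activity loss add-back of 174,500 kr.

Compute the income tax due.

Parallel minimum levy:
  Adjusted income: 791,500 kr + 233,000 kr + 174,500 kr = 1,199,000 kr
  Less exemption 84,000 kr → base 1,115,000 kr
  1,115,000 kr × 13% = 144,950 kr

Regular income tax:
  193,000 kr × 15% = 28,950 kr
  314,000 kr × 26% = 81,640 kr
  284,500 kr × 35% = 99,575 kr
  → 210,165 kr

210,165 kr > 144,950 kr, so the regular income tax governs.

210,165 kr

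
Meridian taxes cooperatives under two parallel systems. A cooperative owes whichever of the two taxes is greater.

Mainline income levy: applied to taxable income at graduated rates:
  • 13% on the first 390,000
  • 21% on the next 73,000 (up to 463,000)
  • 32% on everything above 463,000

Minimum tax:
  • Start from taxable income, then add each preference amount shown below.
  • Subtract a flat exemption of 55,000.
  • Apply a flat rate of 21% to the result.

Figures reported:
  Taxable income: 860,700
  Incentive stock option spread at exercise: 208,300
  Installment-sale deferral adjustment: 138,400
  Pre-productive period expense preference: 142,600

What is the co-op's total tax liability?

Minimum tax:
  Adjusted income: 860,700 + 208,300 + 138,400 + 142,600 = 1,350,000
  Less exemption 55,000 → base 1,295,000
  1,295,000 × 21% = 271,950

Mainline income levy:
  390,000 × 13% = 50,700
  73,000 × 21% = 15,330
  397,700 × 32% = 127,264
  → 193,294

271,950 > 193,294, so the minimum tax is the binding amount.

271,950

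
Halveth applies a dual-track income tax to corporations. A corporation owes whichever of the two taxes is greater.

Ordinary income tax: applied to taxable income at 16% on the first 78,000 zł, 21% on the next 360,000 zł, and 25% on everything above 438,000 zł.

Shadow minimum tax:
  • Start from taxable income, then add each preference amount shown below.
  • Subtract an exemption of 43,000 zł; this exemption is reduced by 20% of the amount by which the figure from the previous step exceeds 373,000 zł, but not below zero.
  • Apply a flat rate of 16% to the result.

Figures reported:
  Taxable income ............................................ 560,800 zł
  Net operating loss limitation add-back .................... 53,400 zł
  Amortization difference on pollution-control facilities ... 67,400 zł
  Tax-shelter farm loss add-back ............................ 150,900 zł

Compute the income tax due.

133,200 zł

Ordinary income tax:
  78,000 zł × 16% = 12,480 zł
  360,000 zł × 21% = 75,600 zł
  122,800 zł × 25% = 30,700 zł
  → 118,780 zł

Shadow minimum tax:
  Adjusted income: 560,800 zł + 53,400 zł + 67,400 zł + 150,900 zł = 832,500 zł
  Exemption: 20% × (832,500 zł − 373,000 zł) = 91,900 zł ≥ 43,000 zł, so the exemption is fully phased out
  Base: 832,500 zł − 0 zł = 832,500 zł
  832,500 zł × 16% = 133,200 zł

133,200 zł > 118,780 zł, so the shadow minimum tax is the binding amount.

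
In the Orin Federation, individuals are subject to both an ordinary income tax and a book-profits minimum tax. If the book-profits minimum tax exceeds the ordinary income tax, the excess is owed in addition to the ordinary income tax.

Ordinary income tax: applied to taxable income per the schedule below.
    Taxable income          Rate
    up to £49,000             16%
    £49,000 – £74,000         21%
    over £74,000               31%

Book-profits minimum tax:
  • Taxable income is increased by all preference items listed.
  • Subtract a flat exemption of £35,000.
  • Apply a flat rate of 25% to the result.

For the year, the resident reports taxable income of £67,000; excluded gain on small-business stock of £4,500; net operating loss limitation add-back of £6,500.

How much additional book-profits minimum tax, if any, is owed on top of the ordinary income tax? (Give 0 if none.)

£0

Ordinary income tax:
  £49,000 × 16% = £7,840
  £18,000 × 21% = £3,780
  → £11,620

Book-profits minimum tax:
  Adjusted income: £67,000 + £4,500 + £6,500 = £78,000
  Less exemption £35,000 → base £43,000
  £43,000 × 25% = £10,750

£10,750 ≤ £11,620, so no add-on is due.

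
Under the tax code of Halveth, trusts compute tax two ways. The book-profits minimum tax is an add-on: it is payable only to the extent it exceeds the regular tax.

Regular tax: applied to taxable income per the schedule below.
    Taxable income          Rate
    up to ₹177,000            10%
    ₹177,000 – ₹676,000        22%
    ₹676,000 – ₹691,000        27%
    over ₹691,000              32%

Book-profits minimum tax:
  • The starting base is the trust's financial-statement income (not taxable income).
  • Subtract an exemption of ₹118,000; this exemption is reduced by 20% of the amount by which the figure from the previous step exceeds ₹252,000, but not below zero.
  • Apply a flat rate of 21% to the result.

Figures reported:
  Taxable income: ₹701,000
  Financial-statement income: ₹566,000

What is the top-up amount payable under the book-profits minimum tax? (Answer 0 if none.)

₹0

Book-profits minimum tax:
  Base (financial-statement income): ₹566,000
  Exemption: ₹118,000 − 20% × (₹566,000 − ₹252,000) = ₹118,000 − ₹62,800 = ₹55,200
  Base: ₹566,000 − ₹55,200 = ₹510,800
  ₹510,800 × 21% = ₹107,268

Regular tax:
  ₹177,000 × 10% = ₹17,700
  ₹499,000 × 22% = ₹109,780
  ₹15,000 × 27% = ₹4,050
  ₹10,000 × 32% = ₹3,200
  → ₹134,730

₹107,268 ≤ ₹134,730, so no add-on is due.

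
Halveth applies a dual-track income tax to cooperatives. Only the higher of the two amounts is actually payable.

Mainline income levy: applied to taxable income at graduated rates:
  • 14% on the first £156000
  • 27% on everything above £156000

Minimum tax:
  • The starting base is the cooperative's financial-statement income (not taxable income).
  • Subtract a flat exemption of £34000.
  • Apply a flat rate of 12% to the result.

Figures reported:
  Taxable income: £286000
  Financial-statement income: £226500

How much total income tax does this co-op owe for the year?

Minimum tax:
  Base (financial-statement income): £226500
  Less exemption £34000 → base £192500
  £192500 × 12% = £23100

Mainline income levy:
  £156000 × 14% = £21840
  £130000 × 27% = £35100
  → £56940

£56940 > £23100, so the mainline income levy governs.

£56940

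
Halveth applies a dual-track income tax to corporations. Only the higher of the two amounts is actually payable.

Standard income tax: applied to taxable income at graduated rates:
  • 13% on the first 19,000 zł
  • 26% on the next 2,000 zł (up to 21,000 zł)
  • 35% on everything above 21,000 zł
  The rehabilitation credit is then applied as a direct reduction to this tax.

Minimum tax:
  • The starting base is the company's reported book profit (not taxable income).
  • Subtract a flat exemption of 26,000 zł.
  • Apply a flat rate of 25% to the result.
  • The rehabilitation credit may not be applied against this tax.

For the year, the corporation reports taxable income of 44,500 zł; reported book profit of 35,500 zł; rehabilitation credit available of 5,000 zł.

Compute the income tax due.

Standard income tax:
  19,000 zł × 13% = 2,470 zł
  2,000 zł × 26% = 520 zł
  23,500 zł × 35% = 8,225 zł
  → 11,215 zł
  Less rehabilitation credit 5,000 zł → 6,215 zł

Minimum tax:
  Base (reported book profit): 35,500 zł
  Less exemption 26,000 zł → base 9,500 zł
  9,500 zł × 25% = 2,375 zł

6,215 zł > 2,375 zł, so the standard income tax governs.

6,215 zł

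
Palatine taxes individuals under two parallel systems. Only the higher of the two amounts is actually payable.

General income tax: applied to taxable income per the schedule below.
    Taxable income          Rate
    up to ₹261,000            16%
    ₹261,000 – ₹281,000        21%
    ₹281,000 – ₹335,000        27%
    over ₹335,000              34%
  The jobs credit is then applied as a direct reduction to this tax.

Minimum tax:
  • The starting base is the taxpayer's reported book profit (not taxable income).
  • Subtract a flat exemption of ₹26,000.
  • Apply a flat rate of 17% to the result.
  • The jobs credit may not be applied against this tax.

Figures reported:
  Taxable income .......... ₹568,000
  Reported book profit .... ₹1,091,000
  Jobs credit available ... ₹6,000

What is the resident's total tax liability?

₹181,050

Minimum tax:
  Base (reported book profit): ₹1,091,000
  Less exemption ₹26,000 → base ₹1,065,000
  ₹1,065,000 × 17% = ₹181,050

General income tax:
  ₹261,000 × 16% = ₹41,760
  ₹20,000 × 21% = ₹4,200
  ₹54,000 × 27% = ₹14,580
  ₹233,000 × 34% = ₹79,220
  → ₹139,760
  Less jobs credit ₹6,000 → ₹133,760

₹181,050 > ₹133,760, so the minimum tax is the binding amount.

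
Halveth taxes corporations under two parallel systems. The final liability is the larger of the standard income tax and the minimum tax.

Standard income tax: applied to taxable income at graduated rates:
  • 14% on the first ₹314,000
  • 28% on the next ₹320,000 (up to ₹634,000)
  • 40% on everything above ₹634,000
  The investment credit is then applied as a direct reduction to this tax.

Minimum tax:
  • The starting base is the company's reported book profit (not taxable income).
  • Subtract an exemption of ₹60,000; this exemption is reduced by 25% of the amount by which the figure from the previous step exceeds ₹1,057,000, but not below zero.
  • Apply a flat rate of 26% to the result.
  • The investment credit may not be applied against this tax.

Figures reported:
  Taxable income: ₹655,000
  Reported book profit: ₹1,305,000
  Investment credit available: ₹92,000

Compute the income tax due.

Minimum tax:
  Base (reported book profit): ₹1,305,000
  Exemption: 25% × (₹1,305,000 − ₹1,057,000) = ₹62,000 ≥ ₹60,000, so the exemption is fully phased out
  Base: ₹1,305,000 − ₹0 = ₹1,305,000
  ₹1,305,000 × 26% = ₹339,300

Standard income tax:
  ₹314,000 × 14% = ₹43,960
  ₹320,000 × 28% = ₹89,600
  ₹21,000 × 40% = ₹8,400
  → ₹141,960
  Less investment credit ₹92,000 → ₹49,960

₹339,300 > ₹49,960, so the minimum tax is the binding amount.

₹339,300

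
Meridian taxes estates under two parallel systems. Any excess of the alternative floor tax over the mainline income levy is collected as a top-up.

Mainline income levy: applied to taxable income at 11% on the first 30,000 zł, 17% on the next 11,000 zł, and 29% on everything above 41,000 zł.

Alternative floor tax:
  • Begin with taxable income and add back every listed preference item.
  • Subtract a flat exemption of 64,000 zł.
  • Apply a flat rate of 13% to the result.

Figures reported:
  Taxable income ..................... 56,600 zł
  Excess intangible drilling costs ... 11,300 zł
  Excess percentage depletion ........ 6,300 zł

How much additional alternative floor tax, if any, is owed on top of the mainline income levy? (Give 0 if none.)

Mainline income levy:
  30,000 zł × 11% = 3,300 zł
  11,000 zł × 17% = 1,870 zł
  15,600 zł × 29% = 4,524 zł
  → 9,694 zł

Alternative floor tax:
  Adjusted income: 56,600 zł + 11,300 zł + 6,300 zł = 74,200 zł
  Less exemption 64,000 zł → base 10,200 zł
  10,200 zł × 13% = 1,326 zł

1,326 zł ≤ 9,694 zł, so no add-on is due.

0 zł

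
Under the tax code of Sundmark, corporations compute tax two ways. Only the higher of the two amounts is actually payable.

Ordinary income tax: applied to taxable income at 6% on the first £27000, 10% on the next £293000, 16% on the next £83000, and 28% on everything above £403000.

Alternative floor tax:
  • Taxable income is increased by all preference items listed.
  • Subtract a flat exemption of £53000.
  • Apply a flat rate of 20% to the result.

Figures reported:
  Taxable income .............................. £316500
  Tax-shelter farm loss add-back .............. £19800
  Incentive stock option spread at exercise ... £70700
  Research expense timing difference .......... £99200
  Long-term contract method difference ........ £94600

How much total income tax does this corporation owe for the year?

£109560

Alternative floor tax:
  Adjusted income: £316500 + £19800 + £70700 + £99200 + £94600 = £600800
  Less exemption £53000 → base £547800
  £547800 × 20% = £109560

Ordinary income tax:
  £27000 × 6% = £1620
  £289500 × 10% = £28950
  → £30570

£109560 > £30570, so the alternative floor tax is the binding amount.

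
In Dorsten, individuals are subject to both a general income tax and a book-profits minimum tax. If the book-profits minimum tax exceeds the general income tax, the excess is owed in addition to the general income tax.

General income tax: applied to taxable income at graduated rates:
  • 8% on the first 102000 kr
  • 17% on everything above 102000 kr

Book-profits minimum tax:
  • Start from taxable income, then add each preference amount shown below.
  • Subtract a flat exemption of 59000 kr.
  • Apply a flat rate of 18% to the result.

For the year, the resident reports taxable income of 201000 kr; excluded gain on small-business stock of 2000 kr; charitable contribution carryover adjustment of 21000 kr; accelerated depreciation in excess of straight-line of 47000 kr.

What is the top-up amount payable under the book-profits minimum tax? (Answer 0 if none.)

General income tax:
  102000 kr × 8% = 8160 kr
  99000 kr × 17% = 16830 kr
  → 24990 kr

Book-profits minimum tax:
  Adjusted income: 201000 kr + 2000 kr + 21000 kr + 47000 kr = 271000 kr
  Less exemption 59000 kr → base 212000 kr
  212000 kr × 18% = 38160 kr

Excess of book-profits minimum tax over general income tax: 38160 kr − 24990 kr = 13170 kr.

13170 kr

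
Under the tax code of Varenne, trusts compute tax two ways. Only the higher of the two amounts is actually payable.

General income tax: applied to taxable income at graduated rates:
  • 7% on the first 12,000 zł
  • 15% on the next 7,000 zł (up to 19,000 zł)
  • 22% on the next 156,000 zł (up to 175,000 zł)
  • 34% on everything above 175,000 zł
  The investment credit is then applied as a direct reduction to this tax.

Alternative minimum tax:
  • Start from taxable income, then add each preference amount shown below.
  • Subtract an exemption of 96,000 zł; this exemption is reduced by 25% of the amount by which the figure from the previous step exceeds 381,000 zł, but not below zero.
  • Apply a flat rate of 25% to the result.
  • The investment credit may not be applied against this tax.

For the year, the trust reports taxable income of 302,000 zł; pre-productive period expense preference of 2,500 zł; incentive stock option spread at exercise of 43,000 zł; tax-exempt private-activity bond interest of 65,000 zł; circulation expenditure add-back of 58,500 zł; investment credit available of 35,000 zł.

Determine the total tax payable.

99,375 zł

Alternative minimum tax:
  Adjusted income: 302,000 zł + 2,500 zł + 43,000 zł + 65,000 zł + 58,500 zł = 471,000 zł
  Exemption: 96,000 zł − 25% × (471,000 zł − 381,000 zł) = 96,000 zł − 22,500 zł = 73,500 zł
  Base: 471,000 zł − 73,500 zł = 397,500 zł
  397,500 zł × 25% = 99,375 zł

General income tax:
  12,000 zł × 7% = 840 zł
  7,000 zł × 15% = 1,050 zł
  156,000 zł × 22% = 34,320 zł
  127,000 zł × 34% = 43,180 zł
  → 79,390 zł
  Less investment credit 35,000 zł → 44,390 zł

99,375 zł > 44,390 zł, so the alternative minimum tax is the binding amount.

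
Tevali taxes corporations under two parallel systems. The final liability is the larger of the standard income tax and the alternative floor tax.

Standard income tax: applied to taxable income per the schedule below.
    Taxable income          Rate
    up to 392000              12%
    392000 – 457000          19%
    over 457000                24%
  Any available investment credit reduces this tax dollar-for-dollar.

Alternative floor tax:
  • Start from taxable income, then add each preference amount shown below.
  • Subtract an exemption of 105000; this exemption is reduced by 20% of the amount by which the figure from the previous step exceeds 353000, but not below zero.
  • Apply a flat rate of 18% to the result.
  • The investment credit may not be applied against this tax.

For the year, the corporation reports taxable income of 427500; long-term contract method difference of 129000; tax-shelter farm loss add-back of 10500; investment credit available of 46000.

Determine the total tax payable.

Alternative floor tax:
  Adjusted income: 427500 + 129000 + 10500 = 567000
  Exemption: 105000 − 20% × (567000 − 353000) = 105000 − 42800 = 62200
  Base: 567000 − 62200 = 504800
  504800 × 18% = 90864

Standard income tax:
  392000 × 12% = 47040
  35500 × 19% = 6745
  → 53785
  Less investment credit 46000 → 7785

90864 > 7785, so the alternative floor tax is the binding amount.

90864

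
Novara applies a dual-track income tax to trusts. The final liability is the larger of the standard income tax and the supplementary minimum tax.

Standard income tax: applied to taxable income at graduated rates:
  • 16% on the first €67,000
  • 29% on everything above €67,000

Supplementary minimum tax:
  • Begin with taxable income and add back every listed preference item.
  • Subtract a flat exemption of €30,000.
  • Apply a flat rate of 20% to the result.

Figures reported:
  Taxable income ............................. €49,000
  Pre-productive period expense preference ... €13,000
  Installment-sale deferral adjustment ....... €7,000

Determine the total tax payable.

€7,840

Standard income tax:
  €49,000 × 16% = €7,840

Supplementary minimum tax:
  Adjusted income: €49,000 + €13,000 + €7,000 = €69,000
  Less exemption €30,000 → base €39,000
  €39,000 × 20% = €7,800

€7,840 > €7,800, so the standard income tax governs.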